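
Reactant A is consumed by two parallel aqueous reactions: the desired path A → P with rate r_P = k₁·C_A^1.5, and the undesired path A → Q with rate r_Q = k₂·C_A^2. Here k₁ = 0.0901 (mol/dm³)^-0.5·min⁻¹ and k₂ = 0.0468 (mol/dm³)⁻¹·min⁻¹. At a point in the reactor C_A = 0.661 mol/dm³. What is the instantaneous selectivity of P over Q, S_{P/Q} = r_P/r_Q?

S_{P/Q} = r_P/r_Q = (k₁·C_A^1.5)/(k₂·C_A^2) = (k₁/k₂)·C_A^-0.5.
= (0.0901×0.6610^1.5) / (0.0468×0.6610^2) = 0.04842/0.02045 = 2.37.
The undesired path is higher order in A, so low C_A (CSTR or dilute feed) favours P.

2.37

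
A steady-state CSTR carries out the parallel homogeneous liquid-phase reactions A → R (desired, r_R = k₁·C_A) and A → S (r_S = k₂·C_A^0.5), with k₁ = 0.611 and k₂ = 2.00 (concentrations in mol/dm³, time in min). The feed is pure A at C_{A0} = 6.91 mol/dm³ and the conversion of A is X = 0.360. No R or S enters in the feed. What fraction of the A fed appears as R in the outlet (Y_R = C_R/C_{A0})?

Exit C_A = C_{A0}(1−X) = 6.91×0.640 = 4.422 mol/dm³.
A CSTR operates uniformly at the exit composition, giving r_R = 2.702 and r_S = 4.206 (each k·C_A^n at C_A = 4.422).
Fraction of consumed A going to R: r_R/(r_R+r_S) = 0.3912.
C_R = 0.3912·C_{A0}·X = 0.3912×6.91×0.360 = 0.973 mol/dm³; Y_R = C_R/C_{A0} = 0.141.

0.141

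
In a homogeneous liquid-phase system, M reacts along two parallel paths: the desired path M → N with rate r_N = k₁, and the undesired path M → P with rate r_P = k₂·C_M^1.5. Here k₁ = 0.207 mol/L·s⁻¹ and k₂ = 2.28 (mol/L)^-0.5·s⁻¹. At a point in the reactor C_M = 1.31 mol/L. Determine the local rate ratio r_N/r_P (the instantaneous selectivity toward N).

0.0606

S_{N/P} = r_N/r_P = (k₁)/(k₂·C_M^1.5) = (k₁/k₂)·C_M^-1.5.
= (0.207) / (2.28×1.310^1.5) = 0.2070/3.419 = 0.0606.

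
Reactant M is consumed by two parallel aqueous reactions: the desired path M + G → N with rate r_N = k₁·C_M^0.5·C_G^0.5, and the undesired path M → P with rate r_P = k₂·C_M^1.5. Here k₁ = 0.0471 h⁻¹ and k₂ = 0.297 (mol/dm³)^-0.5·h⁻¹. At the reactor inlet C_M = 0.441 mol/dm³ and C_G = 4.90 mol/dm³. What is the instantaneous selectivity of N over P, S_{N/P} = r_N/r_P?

S_{N/P} = r_N/r_P = (k₁·C_M^0.5·C_G^0.5)/(k₂·C_M^1.5) = (k₁/k₂)·C_M⁻¹·C_G^0.5.
= (0.0471×0.4410^0.5×4.900^0.5) / (0.297×0.4410^1.5) = 0.06924/0.08698 = 0.796.
The undesired path is higher order in M, so low C_M (CSTR or dilute feed) favours N.

0.796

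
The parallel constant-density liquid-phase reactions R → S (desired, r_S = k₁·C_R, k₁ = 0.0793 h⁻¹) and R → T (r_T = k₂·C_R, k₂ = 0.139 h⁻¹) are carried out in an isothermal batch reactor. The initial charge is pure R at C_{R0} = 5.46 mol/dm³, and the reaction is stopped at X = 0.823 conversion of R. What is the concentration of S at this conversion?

1.63 mol/dm³

C_R = C_{R0}(1−X) = 0.9664 mol/dm³.
Both paths are first order in R, so the instantaneous fraction to S is constant: dC_S/d(−C_R) = k₁/(k₁+k₂) = 0.3633.
C_S = 0.3633·(C_{R0}−C_R) = 0.3633×4.494 = 1.63 mol/dm³.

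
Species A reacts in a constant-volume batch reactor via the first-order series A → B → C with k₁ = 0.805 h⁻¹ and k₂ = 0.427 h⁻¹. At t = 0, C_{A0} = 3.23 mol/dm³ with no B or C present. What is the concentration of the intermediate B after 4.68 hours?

For first-order series with pure A initially, C_B(t) = k₁C_{A0}/(k₂−k₁)·(e^(−k₁t) − e^(−k₂t)).
e^(−k₁t) = e^(−0.805×4.68) = e^(−3.767) = 0.02311; e^(−k₂t) = e^(−1.998) = 0.1356.
C_B = 0.805×3.23/(0.427−0.805) × (0.02311−0.1356) = (-6.879)×(-0.1124) = 0.7735 mol/dm³.

0.773 mol/dm³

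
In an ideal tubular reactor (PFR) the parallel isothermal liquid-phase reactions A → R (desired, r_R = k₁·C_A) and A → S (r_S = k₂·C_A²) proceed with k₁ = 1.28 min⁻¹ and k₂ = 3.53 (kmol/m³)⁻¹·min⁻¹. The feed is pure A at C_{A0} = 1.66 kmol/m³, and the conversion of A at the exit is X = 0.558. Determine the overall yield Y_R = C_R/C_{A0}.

C_A = C_{A0}(1−X) = 0.7337 kmol/m³.
Along a PFR/batch, dC_R/dC_A = −r_R/(r_R+r_S) = −k₁/(k₁+k₂·C_A).
Integrating from C_{A0} to C_A: C_R = (1.28/3.53)·ln[(1.28+3.53·1.66)/(1.28+3.53·0.734)] = 0.3626·ln(7.140/3.870) = 0.2221 kmol/m³.
Y_R = C_R/C_{A0} = 0.2221/1.66 = 0.134.

0.134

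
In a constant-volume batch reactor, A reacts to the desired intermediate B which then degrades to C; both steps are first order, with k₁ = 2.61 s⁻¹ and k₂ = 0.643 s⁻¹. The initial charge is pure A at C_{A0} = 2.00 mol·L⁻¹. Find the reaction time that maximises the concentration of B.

0.712 s

Setting dC_B/dt = 0 gives t_opt = ln(k₂/k₁)/(k₂−k₁).
= ln(0.643/2.61)/(0.643−2.61) = ln(0.2464)/-1.967 = -1.401/-1.967 = 0.712 s.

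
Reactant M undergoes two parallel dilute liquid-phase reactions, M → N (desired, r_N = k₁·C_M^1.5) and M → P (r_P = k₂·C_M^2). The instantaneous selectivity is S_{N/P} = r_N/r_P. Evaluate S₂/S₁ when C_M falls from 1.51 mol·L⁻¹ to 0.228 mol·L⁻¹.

S_{N/P} = (k₁/k₂)·C_M^-0.5, so S₂/S₁ = (C_{M,2}/C_{M,1})^-0.5.
= (0.228/1.51)^(-0.5) = (0.1510)^(-0.5) = 2.57.
Selectivity toward N rises as C_M falls — low-concentration operation is favoured.

2.57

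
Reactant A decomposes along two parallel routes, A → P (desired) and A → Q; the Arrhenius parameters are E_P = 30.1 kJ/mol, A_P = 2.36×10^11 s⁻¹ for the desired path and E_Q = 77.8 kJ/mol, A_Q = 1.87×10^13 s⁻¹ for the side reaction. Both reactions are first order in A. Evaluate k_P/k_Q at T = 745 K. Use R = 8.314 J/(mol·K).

27.9

k_P/k_Q = (A_P/A_Q)·exp[−(E_P−E_Q)/(RT)] = (A_P/A_Q)·exp[(E_Q−E_P)/(RT)].
(E_Q−E_P)/(RT) = (77.8−30.1)×10³/(8.314×745) = 47700/6194 = 7.701.
k_P/k_Q = (2.36×10^11/1.87×10^13)·exp(7.701) = 0.01262 × 2211 = 27.9.
Since E_P < E_Q, lowering the temperature improves selectivity toward P.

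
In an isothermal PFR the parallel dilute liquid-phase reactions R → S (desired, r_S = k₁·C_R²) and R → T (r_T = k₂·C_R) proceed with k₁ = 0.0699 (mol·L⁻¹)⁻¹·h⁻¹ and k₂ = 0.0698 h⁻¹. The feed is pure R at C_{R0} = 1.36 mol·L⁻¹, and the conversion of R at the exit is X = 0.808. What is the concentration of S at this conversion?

0.473 mol·L⁻¹

C_R = C_{R0}(1−X) = 0.2611 mol·L⁻¹.
Along a PFR/batch, dC_T/dC_R = −r_T/(r_S+r_T) = −k₂/(k₂+k₁·C_R).
Integrating from C_{R0} to C_R: C_T = (0.0698/0.0699)·ln[(0.0698+0.0699·1.36)/(0.0698+0.0699·0.261)] = 0.9986·ln(0.1649/0.08805) = 0.6263 mol·L⁻¹.
Then C_S = (C_{R0}−C_R) − C_T = 1.099 − 0.6263 = 0.4726 mol·L⁻¹.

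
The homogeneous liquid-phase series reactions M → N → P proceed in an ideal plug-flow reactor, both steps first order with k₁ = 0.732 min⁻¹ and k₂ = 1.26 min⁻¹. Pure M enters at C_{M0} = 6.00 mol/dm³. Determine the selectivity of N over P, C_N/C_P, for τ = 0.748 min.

1.64

The intermediate concentration in a first-order A→B→C sequence is C_N = k₁C_{M0}(e^(−k₁τ) − e^(−k₂τ))/(k₂−k₁).
e^(−k₁τ) = e^(−0.732×0.748) = e^(−0.5475) = 0.5784; e^(−k₂τ) = e^(−0.9425) = 0.3897.
C_N = 0.732×6.00/(1.26−0.732) × (0.5784−0.3897) = 8.318×0.1887 = 1.570 mol/dm³.
C_M = C_{M0}e^(−k₁τ) = 3.470 mol/dm³, so C_P = C_{M0}−C_M−C_N = 0.9600 mol/dm³; C_N/C_P = 1.64.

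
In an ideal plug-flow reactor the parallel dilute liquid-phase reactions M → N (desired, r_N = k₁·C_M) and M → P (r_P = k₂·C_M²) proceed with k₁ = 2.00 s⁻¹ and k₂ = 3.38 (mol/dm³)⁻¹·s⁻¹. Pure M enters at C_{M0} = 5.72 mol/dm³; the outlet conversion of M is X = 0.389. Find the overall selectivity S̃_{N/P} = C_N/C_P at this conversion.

0.131

C_M = C_{M0}(1−X) = 3.495 mol/dm³.
Along a PFR/batch, dC_N/dC_M = −r_N/(r_N+r_P) = −k₁/(k₁+k₂·C_M).
Integrating from C_{M0} to C_M: C_N = (2.00/3.38)·ln[(2.00+3.38·5.72)/(2.00+3.38·3.49)] = 0.5917·ln(21.33/13.81) = 0.2572 mol/dm³.
C_P = (C_{M0}−C_M)−C_N = 1.968 mol/dm³; S̃_{N/P} = 0.2572/1.968 = 0.131.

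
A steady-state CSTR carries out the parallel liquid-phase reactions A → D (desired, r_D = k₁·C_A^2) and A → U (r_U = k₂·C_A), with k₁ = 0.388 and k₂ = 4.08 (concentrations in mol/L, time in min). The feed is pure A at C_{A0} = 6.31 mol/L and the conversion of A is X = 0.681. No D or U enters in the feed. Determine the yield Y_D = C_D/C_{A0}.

0.109

Exit C_A = C_{A0}(1−X) = 6.31×0.319 = 2.013 mol/L.
Rates in a CSTR are evaluated at the outlet concentration: r_D = 0.388×2.013^2 = 1.572, r_U = 4.08×2.013 = 8.213.
Fraction of consumed A going to D: r_D/(r_D+r_U) = 0.1607.
C_D = 0.1607·C_{A0}·X = 0.1607×6.31×0.681 = 0.690 mol/L; Y_D = C_D/C_{A0} = 0.109.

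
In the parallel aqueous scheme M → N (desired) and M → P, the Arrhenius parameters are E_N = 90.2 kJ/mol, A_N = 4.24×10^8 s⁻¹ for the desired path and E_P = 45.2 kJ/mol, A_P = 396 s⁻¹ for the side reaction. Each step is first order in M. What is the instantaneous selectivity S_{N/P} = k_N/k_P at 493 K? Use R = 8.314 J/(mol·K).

Since both paths have the same order in M, the concentration cancels and S_{N/P} = k_N/k_P = (A_N/A_P)·exp[(E_P−E_N)/(RT)].
(E_P−E_N)/(RT) = (45.2−90.2)×10³/(8.314×493) = -45000/4099 = -10.98.
k_N/k_P = (4.24×10^8/396)·exp(-10.98) = 1.071×10^6 × 1.706×10^-5 = 18.3.
Since E_N > E_P, raising the temperature improves selectivity toward N.

18.3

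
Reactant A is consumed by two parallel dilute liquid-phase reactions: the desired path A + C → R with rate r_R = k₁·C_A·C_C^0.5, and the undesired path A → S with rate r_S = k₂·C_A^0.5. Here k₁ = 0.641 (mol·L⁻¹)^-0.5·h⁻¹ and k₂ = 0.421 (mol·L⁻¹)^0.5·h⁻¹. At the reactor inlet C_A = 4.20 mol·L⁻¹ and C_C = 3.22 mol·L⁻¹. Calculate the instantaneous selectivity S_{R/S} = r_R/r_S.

S_{R/S} = r_R/r_S = (k₁·C_A·C_C^0.5)/(k₂·C_A^0.5) = (k₁/k₂)·C_A^0.5·C_C^0.5.
= (0.641×4.200×3.220^0.5) / (0.421×4.200^0.5) = 4.831/0.8628 = 5.60.

5.60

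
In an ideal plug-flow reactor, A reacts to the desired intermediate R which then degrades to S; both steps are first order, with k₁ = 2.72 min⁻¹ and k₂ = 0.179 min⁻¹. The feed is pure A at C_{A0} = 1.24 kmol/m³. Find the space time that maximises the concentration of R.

The intermediate peaks when r₁ = r₂, i.e. k₁e^(−k₁τ) = k₂e^(−k₂τ), giving τ_opt = ln(k₂/k₁)/(k₂−k₁).
= ln(0.179/2.72)/(0.179−2.72) = ln(0.06581)/-2.541 = -2.721/-2.541 = 1.07 min.

1.07 min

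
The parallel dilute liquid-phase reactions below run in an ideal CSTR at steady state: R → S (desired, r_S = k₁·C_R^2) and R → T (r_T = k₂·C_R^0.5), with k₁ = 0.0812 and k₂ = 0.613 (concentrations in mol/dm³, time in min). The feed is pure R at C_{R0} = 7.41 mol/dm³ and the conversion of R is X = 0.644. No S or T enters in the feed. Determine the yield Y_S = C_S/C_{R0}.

0.233

Exit C_R = C_{R0}(1−X) = 7.41×0.356 = 2.638 mol/dm³.
A CSTR operates uniformly at the exit composition, giving r_S = 0.5651 and r_T = 0.9956 (each k·C_R^n at C_R = 2.638).
Fraction of consumed R going to S: r_S/(r_S+r_T) = 0.3621.
C_S = 0.3621·C_{R0}·X = 0.3621×7.41×0.644 = 1.73 mol/dm³; Y_S = C_S/C_{R0} = 0.233.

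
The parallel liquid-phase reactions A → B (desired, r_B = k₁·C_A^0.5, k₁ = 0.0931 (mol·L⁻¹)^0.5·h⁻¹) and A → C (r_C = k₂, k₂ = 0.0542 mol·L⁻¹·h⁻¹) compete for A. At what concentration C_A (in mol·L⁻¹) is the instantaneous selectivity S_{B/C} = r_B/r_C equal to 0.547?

S_{B/C} = (k₁/k₂)·C_A^0.5 ⇒ C_A = (S·k₂/k₁)^(2).
= (0.547×0.0542/0.0931)^(2) = (0.3184)^(2) = 0.101 mol·L⁻¹.

0.101 mol·L⁻¹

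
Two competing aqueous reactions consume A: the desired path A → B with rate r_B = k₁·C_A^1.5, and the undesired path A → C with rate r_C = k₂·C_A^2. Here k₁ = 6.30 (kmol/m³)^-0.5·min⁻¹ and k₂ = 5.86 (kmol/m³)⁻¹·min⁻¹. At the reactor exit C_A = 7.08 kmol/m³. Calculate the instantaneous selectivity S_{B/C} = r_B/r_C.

0.404

S_{B/C} = r_B/r_C = (k₁·C_A^1.5)/(k₂·C_A^2) = (k₁/k₂)·C_A^-0.5.
= (6.30×7.080^1.5) / (5.86×7.080^2) = 118.7/293.7 = 0.404.
The undesired path is higher order in A, so low C_A (CSTR or dilute feed) favours B.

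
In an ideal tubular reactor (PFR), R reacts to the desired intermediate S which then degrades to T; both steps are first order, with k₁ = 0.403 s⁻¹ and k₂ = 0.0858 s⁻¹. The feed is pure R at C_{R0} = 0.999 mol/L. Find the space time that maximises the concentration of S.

4.88 s

Setting dC_S/dτ = 0 gives τ_opt = ln(k₂/k₁)/(k₂−k₁).
= ln(0.0858/0.403)/(0.0858−0.403) = ln(0.2129)/-0.3172 = -1.547/-0.3172 = 4.88 s.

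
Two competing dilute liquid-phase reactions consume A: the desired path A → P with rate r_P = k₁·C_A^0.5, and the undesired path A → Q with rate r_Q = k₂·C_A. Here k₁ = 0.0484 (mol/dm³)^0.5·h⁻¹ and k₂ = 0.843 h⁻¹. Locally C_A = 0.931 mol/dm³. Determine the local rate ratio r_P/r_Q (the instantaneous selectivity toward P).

0.0595

S_{P/Q} = r_P/r_Q = (k₁·C_A^0.5)/(k₂·C_A) = (k₁/k₂)·C_A^-0.5.
= (0.0484×0.9310^0.5) / (0.843×0.9310) = 0.04670/0.7848 = 0.0595.
The undesired path is higher order in A, so low C_A (CSTR or dilute feed) favours P.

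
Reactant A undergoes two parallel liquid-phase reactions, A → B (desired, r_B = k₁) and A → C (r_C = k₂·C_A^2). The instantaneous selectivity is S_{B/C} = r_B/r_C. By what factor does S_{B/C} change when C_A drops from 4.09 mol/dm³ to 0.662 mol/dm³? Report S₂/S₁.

38.2

S_{B/C} = (k₁/k₂)·C_A^-2, so S₂/S₁ = (C_{A,2}/C_{A,1})^-2.
= (0.662/4.09)^(-2) = (0.1619)^(-2) = 38.2.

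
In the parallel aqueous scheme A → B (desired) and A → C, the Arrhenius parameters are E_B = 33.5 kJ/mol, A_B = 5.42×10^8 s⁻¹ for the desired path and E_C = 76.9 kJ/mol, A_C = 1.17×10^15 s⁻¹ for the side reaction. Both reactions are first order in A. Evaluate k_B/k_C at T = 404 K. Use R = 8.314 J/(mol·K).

0.189

With equal orders, S_{B/C} = k_B/k_C = (A_B/A_C)·exp[(E_C−E_B)/(RT)].
(E_C−E_B)/(RT) = (76.9−33.5)×10³/(8.314×404) = 43400/3359 = 12.92.
k_B/k_C = (5.42×10^8/1.17×10^15)·exp(12.92) = 4.632×10^-7 × 4.088×10^5 = 0.189.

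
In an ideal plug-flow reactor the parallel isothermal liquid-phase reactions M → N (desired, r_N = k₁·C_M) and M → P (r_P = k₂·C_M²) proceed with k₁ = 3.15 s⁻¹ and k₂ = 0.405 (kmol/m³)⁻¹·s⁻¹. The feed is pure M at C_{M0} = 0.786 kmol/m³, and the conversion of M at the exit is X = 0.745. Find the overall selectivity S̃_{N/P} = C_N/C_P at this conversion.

C_M = C_{M0}(1−X) = 0.2004 kmol/m³.
Along a PFR/batch, dC_N/dC_M = −r_N/(r_N+r_P) = −k₁/(k₁+k₂·C_M).
Integrating from C_{M0} to C_M: C_N = (3.15/0.405)·ln[(3.15+0.405·0.786)/(3.15+0.405·0.200)] = 7.778·ln(3.468/3.231) = 0.5509 kmol/m³.
C_P = (C_{M0}−C_M)−C_N = 0.03469 kmol/m³; S̃_{N/P} = 0.5509/0.03469 = 15.9.

15.9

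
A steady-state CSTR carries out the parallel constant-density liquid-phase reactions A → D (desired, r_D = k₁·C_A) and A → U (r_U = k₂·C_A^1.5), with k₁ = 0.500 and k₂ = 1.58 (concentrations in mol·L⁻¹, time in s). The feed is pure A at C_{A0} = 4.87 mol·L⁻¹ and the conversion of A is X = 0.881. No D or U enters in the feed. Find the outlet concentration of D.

Exit C_A = C_{A0}(1−X) = 4.87×0.119 = 0.5795 mol·L⁻¹.
In a CSTR the entire volume is at exit conditions, so r_D = 0.500×0.5795 = 0.2898 and r_U = 1.58×0.5795^1.5 = 0.6971.
Fraction of consumed A going to D: r_D/(r_D+r_U) = 0.2936.
C_D = 0.2936·C_{A0}·X = 0.2936×4.87×0.881 = 1.26 mol·L⁻¹.

1.26 mol·L⁻¹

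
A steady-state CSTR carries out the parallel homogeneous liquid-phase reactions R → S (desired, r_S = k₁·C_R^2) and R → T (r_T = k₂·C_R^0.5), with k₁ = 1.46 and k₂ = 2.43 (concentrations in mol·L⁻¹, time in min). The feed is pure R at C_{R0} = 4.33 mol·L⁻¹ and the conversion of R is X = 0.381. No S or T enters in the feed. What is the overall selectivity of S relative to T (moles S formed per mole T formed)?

Exit C_R = C_{R0}(1−X) = 4.33×0.619 = 2.680 mol·L⁻¹.
Rates in a CSTR are evaluated at the outlet concentration: r_S = 1.46×2.680^2 = 10.49, r_T = 2.43×2.680^0.5 = 3.978.
Overall selectivity = C_S/C_T = r_Sτ/(r_Tτ) = r_S/r_T = 2.64.

2.64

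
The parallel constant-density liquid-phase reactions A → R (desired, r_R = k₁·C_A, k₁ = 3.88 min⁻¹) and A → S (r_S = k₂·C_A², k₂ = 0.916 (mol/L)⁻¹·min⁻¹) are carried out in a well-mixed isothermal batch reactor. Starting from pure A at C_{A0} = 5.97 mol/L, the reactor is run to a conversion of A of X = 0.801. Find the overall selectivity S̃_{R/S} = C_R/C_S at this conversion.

C_A = C_{A0}(1−X) = 1.188 mol/L.
Along a PFR/batch, dC_R/dC_A = −r_R/(r_R+r_S) = −k₁/(k₁+k₂·C_A).
Integrating from C_{A0} to C_A: C_R = (3.88/0.916)·ln[(3.88+0.916·5.97)/(3.88+0.916·1.19)] = 4.236·ln(9.349/4.968) = 2.678 mol/L.
C_S = (C_{A0}−C_A)−C_R = 2.104 mol/L; S̃_{R/S} = 2.678/2.104 = 1.27.

1.27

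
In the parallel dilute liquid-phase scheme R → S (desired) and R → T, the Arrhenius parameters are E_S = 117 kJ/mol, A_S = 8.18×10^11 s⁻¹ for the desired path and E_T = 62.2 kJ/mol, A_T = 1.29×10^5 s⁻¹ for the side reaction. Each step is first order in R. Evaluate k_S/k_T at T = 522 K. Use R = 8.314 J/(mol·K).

20.8

With equal orders, S_{S/T} = k_S/k_T = (A_S/A_T)·exp[(E_T−E_S)/(RT)].
(E_T−E_S)/(RT) = (62.2−117)×10³/(8.314×522) = -54800/4340 = -12.63.
k_S/k_T = (8.18×10^11/1.29×10^5)·exp(-12.63) = 6.341×10^6 × 3.282×10^-6 = 20.8.
Since E_S > E_T, raising the temperature improves selectivity toward S.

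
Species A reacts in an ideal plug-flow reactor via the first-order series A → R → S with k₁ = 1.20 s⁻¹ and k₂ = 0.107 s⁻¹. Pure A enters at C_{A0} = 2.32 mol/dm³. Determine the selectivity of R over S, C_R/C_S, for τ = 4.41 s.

2.15

For first-order series with pure A initially, C_R(τ) = k₁C_{A0}/(k₂−k₁)·(e^(−k₁τ) − e^(−k₂τ)).
e^(−k₁τ) = e^(−1.20×4.41) = e^(−5.292) = 0.005032; e^(−k₂τ) = e^(−0.4719) = 0.6238.
C_R = 1.20×2.32/(0.107−1.20) × (0.005032−0.6238) = (-2.547)×(-0.6188) = 1.576 mol/dm³.
C_A = C_{A0}e^(−k₁τ) = 0.01167 mol/dm³, so C_S = C_{A0}−C_A−C_R = 0.7322 mol/dm³; C_R/C_S = 2.15.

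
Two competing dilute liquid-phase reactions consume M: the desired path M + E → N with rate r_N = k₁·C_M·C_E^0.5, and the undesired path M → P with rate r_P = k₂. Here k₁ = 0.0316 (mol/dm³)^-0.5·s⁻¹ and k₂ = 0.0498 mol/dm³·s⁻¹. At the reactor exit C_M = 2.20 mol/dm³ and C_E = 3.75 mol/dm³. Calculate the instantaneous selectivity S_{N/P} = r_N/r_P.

S_{N/P} = r_N/r_P = (k₁·C_M·C_E^0.5)/(k₂) = (k₁/k₂)·C_M·C_E^0.5.
= (0.0316×2.200×3.750^0.5) / (0.0498) = 0.1346/0.04980 = 2.70.

2.70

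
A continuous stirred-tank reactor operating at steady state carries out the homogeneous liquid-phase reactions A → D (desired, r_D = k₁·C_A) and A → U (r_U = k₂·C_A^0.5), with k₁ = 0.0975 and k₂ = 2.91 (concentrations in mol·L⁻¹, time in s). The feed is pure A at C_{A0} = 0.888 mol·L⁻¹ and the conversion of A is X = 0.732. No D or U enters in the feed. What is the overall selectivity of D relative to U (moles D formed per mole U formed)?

Exit C_A = C_{A0}(1−X) = 0.888×0.268 = 0.2380 mol·L⁻¹.
In a CSTR the entire volume is at exit conditions, so r_D = 0.0975×0.2380 = 0.02320 and r_U = 2.91×0.2380^0.5 = 1.420.
Overall selectivity = C_D/C_U = r_Dτ/(r_Uτ) = r_D/r_U = 0.0163.

0.0163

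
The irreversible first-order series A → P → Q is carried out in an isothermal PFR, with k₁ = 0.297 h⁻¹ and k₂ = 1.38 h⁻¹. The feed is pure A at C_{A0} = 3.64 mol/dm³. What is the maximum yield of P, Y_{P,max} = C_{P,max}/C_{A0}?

Evaluating C_P at τ_opt = ln(k₂/k₁)/(k₂−k₁) gives C_{P,max}/C_{A0} = (k₁/k₂)^[k₂/(k₂−k₁)].
= (0.297/1.38)^(1.38/(1.38−0.297)) = (0.2152)^(1.274) = 0.1412.

0.141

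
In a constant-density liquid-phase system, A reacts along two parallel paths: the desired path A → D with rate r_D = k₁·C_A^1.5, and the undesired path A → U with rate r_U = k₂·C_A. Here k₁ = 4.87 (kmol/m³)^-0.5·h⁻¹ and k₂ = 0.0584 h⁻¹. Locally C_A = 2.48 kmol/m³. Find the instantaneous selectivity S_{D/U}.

131

S_{D/U} = r_D/r_U = (k₁·C_A^1.5)/(k₂·C_A) = (k₁/k₂)·C_A^0.5.
= (4.87×2.480^1.5) / (0.0584×2.480) = 19.02/0.1448 = 131.
Since the desired path is higher order in A, keeping C_A high (PFR or concentrated feed) favours D.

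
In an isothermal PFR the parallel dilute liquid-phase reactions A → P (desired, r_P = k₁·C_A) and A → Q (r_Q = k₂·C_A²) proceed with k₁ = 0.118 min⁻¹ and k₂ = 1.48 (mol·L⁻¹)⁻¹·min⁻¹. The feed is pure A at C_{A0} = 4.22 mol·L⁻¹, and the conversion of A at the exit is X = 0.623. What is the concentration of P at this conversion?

C_A = C_{A0}(1−X) = 1.591 mol·L⁻¹.
Along a PFR/batch, dC_P/dC_A = −r_P/(r_P+r_Q) = −k₁/(k₁+k₂·C_A).
Integrating from C_{A0} to C_A: C_P = (0.118/1.48)·ln[(0.118+1.48·4.22)/(0.118+1.48·1.59)] = 0.07973·ln(6.364/2.473) = 0.07537 mol·L⁻¹.

0.0754 mol·L⁻¹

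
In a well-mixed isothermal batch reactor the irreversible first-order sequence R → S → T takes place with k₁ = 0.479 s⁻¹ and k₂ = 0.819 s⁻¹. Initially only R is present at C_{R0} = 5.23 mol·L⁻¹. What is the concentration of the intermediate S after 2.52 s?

For first-order series with pure R initially, C_S(t) = k₁C_{R0}/(k₂−k₁)·(e^(−k₁t) − e^(−k₂t)).
e^(−k₁t) = e^(−0.479×2.52) = e^(−1.207) = 0.2991; e^(−k₂t) = e^(−2.064) = 0.1270.
C_S = 0.479×5.23/(0.819−0.479) × (0.2991−0.1270) = 7.368×0.1721 = 1.268 mol·L⁻¹.

1.27 mol·L⁻¹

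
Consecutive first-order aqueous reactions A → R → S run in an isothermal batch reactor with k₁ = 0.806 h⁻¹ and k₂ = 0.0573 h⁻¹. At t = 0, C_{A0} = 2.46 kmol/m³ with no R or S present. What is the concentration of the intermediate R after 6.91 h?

1.77 kmol/m³

For first-order series with pure A initially, C_R(t) = k₁C_{A0}/(k₂−k₁)·(e^(−k₁t) − e^(−k₂t)).
e^(−k₁t) = e^(−0.806×6.91) = e^(−5.569) = 0.003813; e^(−k₂t) = e^(−0.3959) = 0.6730.
C_R = 0.806×2.46/(0.0573−0.806) × (0.003813−0.6730) = (-2.648)×(-0.6692) = 1.772 kmol/m³.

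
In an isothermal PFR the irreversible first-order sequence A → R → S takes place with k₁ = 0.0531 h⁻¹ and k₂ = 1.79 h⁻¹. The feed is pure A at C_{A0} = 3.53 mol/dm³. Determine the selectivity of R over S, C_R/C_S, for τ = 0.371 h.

2.70

The intermediate concentration in a first-order A→B→C sequence is C_R = k₁C_{A0}(e^(−k₁τ) − e^(−k₂τ))/(k₂−k₁).
e^(−k₁τ) = e^(−0.0531×0.371) = e^(−0.01970) = 0.9805; e^(−k₂τ) = e^(−0.6641) = 0.5147.
C_R = 0.0531×3.53/(1.79−0.0531) × (0.9805−0.5147) = 0.1079×0.4658 = 0.05026 mol/dm³.
C_A = C_{A0}e^(−k₁τ) = 3.461 mol/dm³, so C_S = C_{A0}−C_A−C_R = 0.01860 mol/dm³; C_R/C_S = 2.70.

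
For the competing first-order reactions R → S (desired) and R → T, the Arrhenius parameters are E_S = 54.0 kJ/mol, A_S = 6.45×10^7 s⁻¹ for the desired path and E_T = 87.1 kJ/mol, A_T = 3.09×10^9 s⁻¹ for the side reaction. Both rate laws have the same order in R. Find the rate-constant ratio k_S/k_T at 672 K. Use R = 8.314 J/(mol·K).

7.81

Since both paths have the same order in R, the concentration cancels and S_{S/T} = k_S/k_T = (A_S/A_T)·exp[(E_T−E_S)/(RT)].
(E_T−E_S)/(RT) = (87.1−54.0)×10³/(8.314×672) = 33100/5587 = 5.924.
k_S/k_T = (6.45×10^7/3.09×10^9)·exp(5.924) = 0.02087 × 374.1 = 7.81.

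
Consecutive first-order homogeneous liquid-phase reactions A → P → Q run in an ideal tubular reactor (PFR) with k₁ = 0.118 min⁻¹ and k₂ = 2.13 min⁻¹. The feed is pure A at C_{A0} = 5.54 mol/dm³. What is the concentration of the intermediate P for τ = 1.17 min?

0.256 mol/dm³

For first-order series with pure A initially, C_P(τ) = k₁C_{A0}/(k₂−k₁)·(e^(−k₁τ) − e^(−k₂τ)).
e^(−k₁τ) = e^(−0.118×1.17) = e^(−0.1381) = 0.8710; e^(−k₂τ) = e^(−2.492) = 0.08274.
C_P = 0.118×5.54/(2.13−0.118) × (0.8710−0.08274) = 0.3249×0.7883 = 0.2561 mol/dm³.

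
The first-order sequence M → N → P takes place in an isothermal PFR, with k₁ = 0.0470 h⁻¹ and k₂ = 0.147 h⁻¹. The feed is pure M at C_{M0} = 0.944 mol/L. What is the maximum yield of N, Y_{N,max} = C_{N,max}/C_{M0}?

Evaluating C_N at τ_opt = ln(k₂/k₁)/(k₂−k₁) gives C_{N,max}/C_{M0} = (k₁/k₂)^[k₂/(k₂−k₁)].
= (0.0470/0.147)^(0.147/(0.147−0.0470)) = (0.3197)^(1.470) = 0.1871.

0.187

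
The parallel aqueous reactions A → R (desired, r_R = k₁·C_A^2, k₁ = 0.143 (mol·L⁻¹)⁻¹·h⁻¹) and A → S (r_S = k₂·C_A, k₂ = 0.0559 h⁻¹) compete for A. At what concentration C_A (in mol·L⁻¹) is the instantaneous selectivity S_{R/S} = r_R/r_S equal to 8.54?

3.34 mol·L⁻¹

S_{R/S} = (k₁/k₂)·C_A ⇒ C_A = S·k₂/k₁.
= 8.54×0.0559/0.143 = 3.34 mol·L⁻¹.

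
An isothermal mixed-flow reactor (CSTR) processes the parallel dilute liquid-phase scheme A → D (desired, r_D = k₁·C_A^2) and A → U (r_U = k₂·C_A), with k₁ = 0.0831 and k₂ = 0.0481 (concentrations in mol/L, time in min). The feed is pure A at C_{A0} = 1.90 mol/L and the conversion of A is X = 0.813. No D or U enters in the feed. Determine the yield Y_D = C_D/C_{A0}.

0.309

Exit C_A = C_{A0}(1−X) = 1.90×0.187 = 0.3553 mol/L.
In a CSTR the entire volume is at exit conditions, so r_D = 0.0831×0.3553^2 = 0.01049 and r_U = 0.0481×0.3553 = 0.01709.
Fraction of consumed A going to D: r_D/(r_D+r_U) = 0.3804.
C_D = 0.3804·C_{A0}·X = 0.3804×1.90×0.813 = 0.588 mol/L; Y_D = C_D/C_{A0} = 0.309.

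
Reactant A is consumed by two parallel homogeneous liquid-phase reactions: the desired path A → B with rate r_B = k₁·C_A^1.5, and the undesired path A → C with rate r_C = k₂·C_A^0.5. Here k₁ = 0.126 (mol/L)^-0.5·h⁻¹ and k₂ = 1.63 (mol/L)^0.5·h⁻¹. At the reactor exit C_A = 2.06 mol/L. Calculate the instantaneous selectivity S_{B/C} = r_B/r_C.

S_{B/C} = r_B/r_C = (k₁·C_A^1.5)/(k₂·C_A^0.5) = (k₁/k₂)·C_A.
= (0.126×2.060^1.5) / (1.63×2.060^0.5) = 0.3725/2.339 = 0.159.

0.159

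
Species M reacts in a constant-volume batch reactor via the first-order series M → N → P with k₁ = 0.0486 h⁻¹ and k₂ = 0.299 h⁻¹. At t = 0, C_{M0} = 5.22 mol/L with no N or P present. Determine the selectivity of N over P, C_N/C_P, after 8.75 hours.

Solving the coupled first-order balances gives C_N(t) = [k₁/(k₂−k₁)]·C_{M0}·(e^(−k₁t) − e^(−k₂t)).
e^(−k₁t) = e^(−0.0486×8.75) = e^(−0.4252) = 0.6536; e^(−k₂t) = e^(−2.616) = 0.07308.
C_N = 0.0486×5.22/(0.299−0.0486) × (0.6536−0.07308) = 1.013×0.5805 = 0.5882 mol/L.
C_M = C_{M0}e^(−k₁t) = 3.412 mol/L, so C_P = C_{M0}−C_M−C_N = 1.220 mol/L; C_N/C_P = 0.482.

0.482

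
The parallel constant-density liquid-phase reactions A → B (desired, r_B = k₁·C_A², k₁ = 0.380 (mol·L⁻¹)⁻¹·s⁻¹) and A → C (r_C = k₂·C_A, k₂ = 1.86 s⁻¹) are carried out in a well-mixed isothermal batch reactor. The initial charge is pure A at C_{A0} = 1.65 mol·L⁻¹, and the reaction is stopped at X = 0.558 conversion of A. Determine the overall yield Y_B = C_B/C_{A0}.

0.108

C_A = C_{A0}(1−X) = 0.7293 mol·L⁻¹.
Along a PFR/batch, dC_C/dC_A = −r_C/(r_B+r_C) = −k₂/(k₂+k₁·C_A).
Integrating from C_{A0} to C_A: C_C = (1.86/0.380)·ln[(1.86+0.380·1.65)/(1.86+0.380·0.729)] = 4.895·ln(2.487/2.137) = 0.7421 mol·L⁻¹.
Then C_B = (C_{A0}−C_A) − C_C = 0.9207 − 0.7421 = 0.1786 mol·L⁻¹.
Y_B = C_B/C_{A0} = 0.1786/1.65 = 0.108.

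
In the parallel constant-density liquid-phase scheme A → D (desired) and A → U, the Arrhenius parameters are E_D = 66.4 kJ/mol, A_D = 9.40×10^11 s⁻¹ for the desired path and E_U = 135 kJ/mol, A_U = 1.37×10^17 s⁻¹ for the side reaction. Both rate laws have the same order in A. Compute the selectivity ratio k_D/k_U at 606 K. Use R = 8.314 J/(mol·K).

With equal orders, S_{D/U} = k_D/k_U = (A_D/A_U)·exp[(E_U−E_D)/(RT)].
(E_U−E_D)/(RT) = (135−66.4)×10³/(8.314×606) = 68600/5038 = 13.62.
k_D/k_U = (9.40×10^11/1.37×10^17)·exp(13.62) = 6.861×10^-6 × 8.189×10^5 = 5.62.
Since E_D < E_U, lowering the temperature improves selectivity toward D.

5.62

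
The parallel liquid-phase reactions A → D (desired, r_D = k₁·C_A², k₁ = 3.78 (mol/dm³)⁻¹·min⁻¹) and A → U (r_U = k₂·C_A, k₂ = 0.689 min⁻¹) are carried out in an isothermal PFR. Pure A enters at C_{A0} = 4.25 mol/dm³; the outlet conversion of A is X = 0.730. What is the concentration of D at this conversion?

C_A = C_{A0}(1−X) = 1.147 mol/dm³.
Along a PFR/batch, dC_U/dC_A = −r_U/(r_D+r_U) = −k₂/(k₂+k₁·C_A).
Integrating from C_{A0} to C_A: C_U = (0.689/3.78)·ln[(0.689+3.78·4.25)/(0.689+3.78·1.15)] = 0.1823·ln(16.75/5.027) = 0.2194 mol/dm³.
Then C_D = (C_{A0}−C_A) − C_U = 3.103 − 0.2194 = 2.883 mol/dm³.

2.88 mol/dm³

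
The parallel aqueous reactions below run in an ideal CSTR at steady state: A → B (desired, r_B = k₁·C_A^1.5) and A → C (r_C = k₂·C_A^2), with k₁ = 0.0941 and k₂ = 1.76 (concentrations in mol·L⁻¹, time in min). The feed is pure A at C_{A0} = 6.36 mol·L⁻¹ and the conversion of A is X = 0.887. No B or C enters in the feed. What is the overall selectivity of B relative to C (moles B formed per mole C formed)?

Exit C_A = C_{A0}(1−X) = 6.36×0.113 = 0.7187 mol·L⁻¹.
In a CSTR the entire volume is at exit conditions, so r_B = 0.0941×0.7187^1.5 = 0.05733 and r_C = 1.76×0.7187^2 = 0.9090.
Overall selectivity = C_B/C_C = r_Bτ/(r_Cτ) = r_B/r_C = 0.0631.

0.0631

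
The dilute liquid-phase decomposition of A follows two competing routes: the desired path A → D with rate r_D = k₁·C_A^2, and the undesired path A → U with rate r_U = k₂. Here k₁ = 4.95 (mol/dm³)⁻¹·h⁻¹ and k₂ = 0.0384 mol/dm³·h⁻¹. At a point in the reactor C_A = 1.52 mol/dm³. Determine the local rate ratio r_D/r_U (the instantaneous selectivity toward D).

S_{D/U} = r_D/r_U = (k₁·C_A^2)/(k₂) = (k₁/k₂)·C_A^2.
= (4.95×1.520^2) / (0.0384) = 11.44/0.03840 = 298.
Since the desired path is higher order in A, keeping C_A high (PFR or concentrated feed) favours D.

298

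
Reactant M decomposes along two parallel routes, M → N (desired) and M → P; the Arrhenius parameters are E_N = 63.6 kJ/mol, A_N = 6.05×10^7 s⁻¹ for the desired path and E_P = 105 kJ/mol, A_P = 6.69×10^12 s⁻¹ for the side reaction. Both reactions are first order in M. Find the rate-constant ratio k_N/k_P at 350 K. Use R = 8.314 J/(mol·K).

k_N/k_P = (A_N/A_P)·exp[−(E_N−E_P)/(RT)] = (A_N/A_P)·exp[(E_P−E_N)/(RT)].
(E_P−E_N)/(RT) = (105−63.6)×10³/(8.314×350) = 41400/2910 = 14.23.
k_N/k_P = (6.05×10^7/6.69×10^12)·exp(14.23) = 9.043×10^-6 × 1.510×10^6 = 13.7.
Since E_N < E_P, lowering the temperature improves selectivity toward N.

13.7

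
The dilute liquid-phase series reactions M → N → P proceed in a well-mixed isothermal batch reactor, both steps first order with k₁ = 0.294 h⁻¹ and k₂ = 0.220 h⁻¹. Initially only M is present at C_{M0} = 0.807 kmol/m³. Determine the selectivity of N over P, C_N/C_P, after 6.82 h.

The intermediate concentration in a first-order A→B→C sequence is C_N = k₁C_{M0}(e^(−k₁t) − e^(−k₂t))/(k₂−k₁).
e^(−k₁t) = e^(−0.294×6.82) = e^(−2.005) = 0.1346; e^(−k₂t) = e^(−1.500) = 0.2230.
C_N = 0.294×0.807/(0.220−0.294) × (0.1346−0.2230) = (-3.206)×(-0.08839) = 0.2834 kmol/m³.
C_M = C_{M0}e^(−k₁t) = 0.1087 kmol/m³, so C_P = C_{M0}−C_M−C_N = 0.4149 kmol/m³; C_N/C_P = 0.683.

0.683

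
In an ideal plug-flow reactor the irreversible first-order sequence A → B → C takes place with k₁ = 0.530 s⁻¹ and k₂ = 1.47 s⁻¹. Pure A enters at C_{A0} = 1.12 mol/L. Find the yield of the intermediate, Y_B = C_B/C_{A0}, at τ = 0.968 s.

0.202

For first-order series with pure A initially, C_B(τ) = k₁C_{A0}/(k₂−k₁)·(e^(−k₁τ) − e^(−k₂τ)).
e^(−k₁τ) = e^(−0.530×0.968) = e^(−0.5130) = 0.5987; e^(−k₂τ) = e^(−1.423) = 0.2410.
C_B = 0.530×1.12/(1.47−0.530) × (0.5987−0.2410) = 0.6315×0.3577 = 0.2259 mol/L.
Y_B = C_B/C_{A0} = 0.2259/1.12 = 0.202.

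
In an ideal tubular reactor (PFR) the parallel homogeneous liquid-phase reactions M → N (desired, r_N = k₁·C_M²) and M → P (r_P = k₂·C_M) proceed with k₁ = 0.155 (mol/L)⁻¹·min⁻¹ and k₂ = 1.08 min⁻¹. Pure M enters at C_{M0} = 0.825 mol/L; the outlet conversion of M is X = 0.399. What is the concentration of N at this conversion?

0.0285 mol/L

C_M = C_{M0}(1−X) = 0.4958 mol/L.
Along a PFR/batch, dC_P/dC_M = −r_P/(r_N+r_P) = −k₂/(k₂+k₁·C_M).
Integrating from C_{M0} to C_M: C_P = (1.08/0.155)·ln[(1.08+0.155·0.825)/(1.08+0.155·0.496)] = 6.968·ln(1.208/1.157) = 0.3007 mol/L.
Then C_N = (C_{M0}−C_M) − C_P = 0.3292 − 0.3007 = 0.02845 mol/L.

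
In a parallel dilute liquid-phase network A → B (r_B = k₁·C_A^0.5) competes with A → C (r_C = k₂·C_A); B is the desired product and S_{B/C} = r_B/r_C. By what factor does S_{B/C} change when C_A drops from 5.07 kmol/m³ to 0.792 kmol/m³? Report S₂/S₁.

2.53

S_{B/C} = (k₁/k₂)·C_A^-0.5, so S₂/S₁ = (C_{A,2}/C_{A,1})^-0.5.
= (0.792/5.07)^(-0.5) = (0.1562)^(-0.5) = 2.53.
Selectivity toward B rises as C_A falls — low-concentration operation is favoured.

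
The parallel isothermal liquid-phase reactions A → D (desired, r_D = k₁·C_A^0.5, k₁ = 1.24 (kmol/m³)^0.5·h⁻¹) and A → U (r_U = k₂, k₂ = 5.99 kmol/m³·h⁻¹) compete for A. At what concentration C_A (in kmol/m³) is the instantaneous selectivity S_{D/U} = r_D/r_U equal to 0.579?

7.82 kmol/m³

S_{D/U} = (k₁/k₂)·C_A^0.5 ⇒ C_A = (S·k₂/k₁)^(2).
= (0.579×5.99/1.24)^(2) = (2.797)^(2) = 7.82 kmol/m³.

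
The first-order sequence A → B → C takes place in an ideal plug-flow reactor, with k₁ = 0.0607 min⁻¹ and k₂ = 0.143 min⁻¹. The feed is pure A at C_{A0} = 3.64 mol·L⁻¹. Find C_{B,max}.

0.821 mol·L⁻¹

For a first-order series the maximum intermediate yield is C_{B,max}/C_{A0} = (k₁/k₂)^[k₂/(k₂−k₁)].
= (0.0607/0.143)^(0.143/(0.143−0.0607)) = (0.4245)^(1.738) = 0.2256.
C_{B,max} = 0.2256×3.64 = 0.821 mol·L⁻¹.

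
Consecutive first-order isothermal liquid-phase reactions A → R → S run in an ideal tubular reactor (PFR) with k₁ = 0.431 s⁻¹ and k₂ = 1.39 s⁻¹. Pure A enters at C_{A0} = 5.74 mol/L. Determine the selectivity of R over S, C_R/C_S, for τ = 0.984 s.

The intermediate concentration in a first-order A→B→C sequence is C_R = k₁C_{A0}(e^(−k₁τ) − e^(−k₂τ))/(k₂−k₁).
e^(−k₁τ) = e^(−0.431×0.984) = e^(−0.4241) = 0.6544; e^(−k₂τ) = e^(−1.368) = 0.2547.
C_R = 0.431×5.74/(1.39−0.431) × (0.6544−0.2547) = 2.580×0.3997 = 1.031 mol/L.
C_A = C_{A0}e^(−k₁τ) = 3.756 mol/L, so C_S = C_{A0}−C_A−C_R = 0.9529 mol/L; C_R/C_S = 1.08.

1.08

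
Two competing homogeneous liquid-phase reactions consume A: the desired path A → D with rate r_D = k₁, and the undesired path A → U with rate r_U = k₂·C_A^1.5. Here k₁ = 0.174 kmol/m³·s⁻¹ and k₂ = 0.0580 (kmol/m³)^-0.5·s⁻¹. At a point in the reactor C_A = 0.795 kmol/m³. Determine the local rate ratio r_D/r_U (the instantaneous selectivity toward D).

S_{D/U} = r_D/r_U = (k₁)/(k₂·C_A^1.5) = (k₁/k₂)·C_A^-1.5.
= (0.174) / (0.0580×0.7950^1.5) = 0.1740/0.04111 = 4.23.

4.23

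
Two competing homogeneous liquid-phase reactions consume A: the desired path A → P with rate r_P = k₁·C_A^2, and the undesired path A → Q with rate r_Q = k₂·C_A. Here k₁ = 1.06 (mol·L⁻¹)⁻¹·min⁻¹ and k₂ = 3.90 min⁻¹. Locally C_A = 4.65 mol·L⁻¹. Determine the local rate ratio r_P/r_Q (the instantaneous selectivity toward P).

1.26

S_{P/Q} = r_P/r_Q = (k₁·C_A^2)/(k₂·C_A) = (k₁/k₂)·C_A.
= (1.06×4.650^2) / (3.90×4.650) = 22.92/18.14 = 1.26.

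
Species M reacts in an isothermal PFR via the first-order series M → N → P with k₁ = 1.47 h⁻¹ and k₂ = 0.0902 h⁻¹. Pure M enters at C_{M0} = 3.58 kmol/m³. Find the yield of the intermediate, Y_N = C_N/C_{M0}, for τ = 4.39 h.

0.715

For first-order series with pure M initially, C_N(τ) = k₁C_{M0}/(k₂−k₁)·(e^(−k₁τ) − e^(−k₂τ)).
e^(−k₁τ) = e^(−1.47×4.39) = e^(−6.453) = 0.001575; e^(−k₂τ) = e^(−0.3960) = 0.6730.
C_N = 1.47×3.58/(0.0902−1.47) × (0.001575−0.6730) = (-3.814)×(-0.6714) = 2.561 kmol/m³.
Y_N = C_N/C_{M0} = 2.561/3.58 = 0.715.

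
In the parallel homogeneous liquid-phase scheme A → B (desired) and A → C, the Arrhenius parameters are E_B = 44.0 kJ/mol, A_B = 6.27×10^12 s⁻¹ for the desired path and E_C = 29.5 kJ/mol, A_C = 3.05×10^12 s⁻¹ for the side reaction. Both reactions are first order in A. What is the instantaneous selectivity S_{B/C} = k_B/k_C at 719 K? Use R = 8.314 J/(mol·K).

With equal orders, S_{B/C} = k_B/k_C = (A_B/A_C)·exp[(E_C−E_B)/(RT)].
(E_C−E_B)/(RT) = (29.5−44.0)×10³/(8.314×719) = -14500/5978 = -2.426.
k_B/k_C = (6.27×10^12/3.05×10^12)·exp(-2.426) = 2.056 × 0.08842 = 0.182.

0.182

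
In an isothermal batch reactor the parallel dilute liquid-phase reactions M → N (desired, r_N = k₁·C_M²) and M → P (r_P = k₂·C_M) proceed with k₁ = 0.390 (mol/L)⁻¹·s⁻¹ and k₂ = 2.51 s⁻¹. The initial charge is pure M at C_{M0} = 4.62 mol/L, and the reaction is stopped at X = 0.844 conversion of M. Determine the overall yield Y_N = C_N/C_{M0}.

C_M = C_{M0}(1−X) = 0.7207 mol/L.
Along a PFR/batch, dC_P/dC_M = −r_P/(r_N+r_P) = −k₂/(k₂+k₁·C_M).
Integrating from C_{M0} to C_M: C_P = (2.51/0.390)·ln[(2.51+0.390·4.62)/(2.51+0.390·0.721)] = 6.436·ln(4.312/2.791) = 2.799 mol/L.
Then C_N = (C_{M0}−C_M) − C_P = 3.899 − 2.799 = 1.100 mol/L.
Y_N = C_N/C_{M0} = 1.100/4.62 = 0.238.

0.238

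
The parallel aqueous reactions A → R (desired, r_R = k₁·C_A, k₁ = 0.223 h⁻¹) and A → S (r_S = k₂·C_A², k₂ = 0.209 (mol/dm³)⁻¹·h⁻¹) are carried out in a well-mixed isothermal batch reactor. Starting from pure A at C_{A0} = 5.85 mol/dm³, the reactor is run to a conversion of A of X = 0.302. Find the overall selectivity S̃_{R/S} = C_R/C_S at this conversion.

0.217

C_A = C_{A0}(1−X) = 4.083 mol/dm³.
Along a PFR/batch, dC_R/dC_A = −r_R/(r_R+r_S) = −k₁/(k₁+k₂·C_A).
Integrating from C_{A0} to C_A: C_R = (0.223/0.209)·ln[(0.223+0.209·5.85)/(0.223+0.209·4.08)] = 1.067·ln(1.446/1.076) = 0.3147 mol/dm³.
C_S = (C_{A0}−C_A)−C_R = 1.452 mol/dm³; S̃_{R/S} = 0.3147/1.452 = 0.217.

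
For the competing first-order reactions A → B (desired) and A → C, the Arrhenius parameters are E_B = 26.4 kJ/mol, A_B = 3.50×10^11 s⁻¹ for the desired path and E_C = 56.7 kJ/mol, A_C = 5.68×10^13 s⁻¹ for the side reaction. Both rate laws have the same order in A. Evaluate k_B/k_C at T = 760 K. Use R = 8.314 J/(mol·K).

0.745

k_B/k_C = (A_B/A_C)·exp[−(E_B−E_C)/(RT)] = (A_B/A_C)·exp[(E_C−E_B)/(RT)].
(E_C−E_B)/(RT) = (56.7−26.4)×10³/(8.314×760) = 30300/6319 = 4.795.
k_B/k_C = (3.50×10^11/5.68×10^13)·exp(4.795) = 0.006162 × 120.9 = 0.745.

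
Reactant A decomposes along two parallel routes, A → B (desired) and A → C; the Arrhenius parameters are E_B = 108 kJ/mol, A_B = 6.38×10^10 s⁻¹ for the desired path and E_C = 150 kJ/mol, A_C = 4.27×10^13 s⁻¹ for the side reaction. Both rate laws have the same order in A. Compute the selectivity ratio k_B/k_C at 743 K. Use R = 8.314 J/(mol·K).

1.34

With equal orders, S_{B/C} = k_B/k_C = (A_B/A_C)·exp[(E_C−E_B)/(RT)].
(E_C−E_B)/(RT) = (150−108)×10³/(8.314×743) = 42000/6177 = 6.799.
k_B/k_C = (6.38×10^10/4.27×10^13)·exp(6.799) = 0.001494 × 897.0 = 1.34.
Since E_B < E_C, lowering the temperature improves selectivity toward B.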